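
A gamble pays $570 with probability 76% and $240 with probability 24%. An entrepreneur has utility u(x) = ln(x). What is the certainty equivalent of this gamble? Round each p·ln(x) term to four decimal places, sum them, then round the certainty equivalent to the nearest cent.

$463.17

E[u] = 0.76·ln(570) + 0.24·ln(240) = 4.8227 + 1.3154 = 6.1381
CE = e^6.1381 ≈ 463.17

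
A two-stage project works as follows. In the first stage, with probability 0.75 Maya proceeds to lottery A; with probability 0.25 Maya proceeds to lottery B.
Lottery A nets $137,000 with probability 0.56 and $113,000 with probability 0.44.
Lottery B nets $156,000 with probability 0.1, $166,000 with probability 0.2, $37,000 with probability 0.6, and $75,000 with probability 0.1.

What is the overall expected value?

EV(A) = 0.56 × 137000 + 0.44 × 113000 = 76720 + 49720 = 126440
EV(B) = 0.1 × 156000 + 0.2 × 166000 + 0.6 × 37000 + 0.1 × 75000 = 15600 + 33200 + 22200 + 7500 = 78500
Overall = 0.75 × 126440 + 0.25 × 78500 = 94830 + 19625 = 114455

$114,455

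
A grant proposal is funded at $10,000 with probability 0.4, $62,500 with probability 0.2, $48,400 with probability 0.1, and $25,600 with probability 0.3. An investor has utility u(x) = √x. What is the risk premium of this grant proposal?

E[u] = 0.4·√10000 + 0.2·√62500 + 0.1·√48400 + 0.3·√25600 = 0.4·100 + 0.2·250 + 0.1·220 + 0.3·160 = 160
CE = (160)² = 25600
Risk premium = EV − CE = 29020 − 25600 = 3420

$3,420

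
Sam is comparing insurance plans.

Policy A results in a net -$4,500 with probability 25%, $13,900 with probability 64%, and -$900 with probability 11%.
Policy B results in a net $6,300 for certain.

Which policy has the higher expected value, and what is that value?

Policy A = 0.25 × (-4500) + 0.64 × 13900 + 0.11 × (-900) = -1125 + 8896 − 99 = 7672
Policy B: 6300 (certain)

Policy A ($7,672)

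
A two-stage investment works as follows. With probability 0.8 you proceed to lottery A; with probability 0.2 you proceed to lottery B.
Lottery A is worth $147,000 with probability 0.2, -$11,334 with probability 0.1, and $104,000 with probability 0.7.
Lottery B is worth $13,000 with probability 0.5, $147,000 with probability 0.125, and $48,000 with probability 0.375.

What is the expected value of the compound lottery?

$89,428.28

EV(A) = 0.2 × 147000 + 0.1 × (-11334) + 0.7 × 104000 = 29400 − 1133.4 + 72800 = 101066.6
EV(B) = 0.5 × 13000 + 0.125 × 147000 + 0.375 × 48000 = 6500 + 18375 + 18000 = 42875
Overall = 0.8 × 101066.6 + 0.2 × 42875 = 80853.28 + 8575 = 89428.28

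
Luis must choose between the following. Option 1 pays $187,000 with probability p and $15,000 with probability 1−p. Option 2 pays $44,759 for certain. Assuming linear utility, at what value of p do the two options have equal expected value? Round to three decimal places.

p = 0.173

p·187000 + (1−p)·15000 = 44759
172000p + 15000 = 44759
p = (44759 − 15000) / 172000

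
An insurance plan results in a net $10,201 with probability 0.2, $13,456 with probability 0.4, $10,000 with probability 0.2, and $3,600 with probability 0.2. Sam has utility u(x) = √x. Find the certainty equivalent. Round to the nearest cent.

E[u] = 0.2·√10201 + 0.4·√13456 + 0.2·√10000 + 0.2·√3600 = 0.2·101 + 0.4·116 + 0.2·100 + 0.2·60 = 98.6
CE = (98.6)² = 9721.96

$9,721.96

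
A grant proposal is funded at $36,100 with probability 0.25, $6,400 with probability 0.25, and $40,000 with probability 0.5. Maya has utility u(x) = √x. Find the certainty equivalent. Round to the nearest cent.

$28,056.25

E[u] = 0.25·√36100 + 0.25·√6400 + 0.5·√40000 = 0.25·190 + 0.25·80 + 0.5·200 = 167.5
CE = (167.5)² = 28056.25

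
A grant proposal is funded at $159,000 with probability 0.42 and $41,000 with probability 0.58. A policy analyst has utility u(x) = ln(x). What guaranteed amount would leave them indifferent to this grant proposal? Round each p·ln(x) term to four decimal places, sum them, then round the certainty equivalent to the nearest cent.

E[u] = 0.42·ln(159000) + 0.58·ln(41000) = 5.0302 + 6.1604 = 11.1906
CE = e^11.1906 ≈ 72446.24

$72,446.24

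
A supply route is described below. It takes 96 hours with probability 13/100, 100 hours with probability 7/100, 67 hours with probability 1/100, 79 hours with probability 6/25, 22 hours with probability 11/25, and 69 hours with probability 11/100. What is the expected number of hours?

56.38 hours

EV = 13/100 × 96 + 7/100 × 100 + 1/100 × 67 + 6/25 × 79 + 11/25 × 22 + 11/100 × 69 = 12.48 + 7 + 0.67 + 18.96 + 9.68 + 7.59 = 56.38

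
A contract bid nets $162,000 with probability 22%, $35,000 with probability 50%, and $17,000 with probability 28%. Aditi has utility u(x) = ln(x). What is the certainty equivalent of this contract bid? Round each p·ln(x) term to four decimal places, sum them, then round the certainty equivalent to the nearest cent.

$40,058.65

E[u] = 0.22·ln(162000) + 0.5·ln(35000) + 0.28·ln(17000) = 2.6390 + 5.2316 + 2.7275 = 10.5981
CE = e^10.5981 ≈ 40058.65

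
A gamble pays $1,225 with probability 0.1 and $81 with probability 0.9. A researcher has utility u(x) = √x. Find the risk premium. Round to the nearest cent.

E[u] = 0.1·√1225 + 0.9·√81 = 0.1·35 + 0.9·9 = 11.6
CE = (11.6)² = 134.56
Risk premium = EV − CE = 195.4 − 134.56 = 60.84

$60.84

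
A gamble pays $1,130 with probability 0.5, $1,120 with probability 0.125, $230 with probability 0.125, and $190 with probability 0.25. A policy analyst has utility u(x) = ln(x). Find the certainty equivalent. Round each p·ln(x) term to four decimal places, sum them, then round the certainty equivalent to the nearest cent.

$592.41

E[u] = 0.5·ln(1130) + 0.125·ln(1120) + 0.125·ln(230) + 0.25·ln(190) = 3.5150 + 0.8776 + 0.6798 + 1.3118 = 6.3842
CE = e^6.3842 ≈ 592.41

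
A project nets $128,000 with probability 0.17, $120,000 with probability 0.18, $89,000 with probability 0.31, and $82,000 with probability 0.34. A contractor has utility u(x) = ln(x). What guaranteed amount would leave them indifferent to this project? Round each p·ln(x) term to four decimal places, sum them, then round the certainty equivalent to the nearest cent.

$97,158.60

E[u] = 0.17·ln(128000) + 0.18·ln(120000) + 0.31·ln(89000) + 0.34·ln(82000) = 1.9992 + 2.1051 + 3.5329 + 3.8469 = 11.4841
CE = e^11.4841 ≈ 97158.60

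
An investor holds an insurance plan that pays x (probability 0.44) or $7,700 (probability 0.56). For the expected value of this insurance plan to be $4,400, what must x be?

x = $200

0.44·x + 0.56·7700 = 4400
0.44·x = 4400 − 4312 = 88
x = 88 / 0.44 = 200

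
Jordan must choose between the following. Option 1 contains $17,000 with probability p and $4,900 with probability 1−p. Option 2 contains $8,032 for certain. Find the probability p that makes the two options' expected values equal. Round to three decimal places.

p·17000 + (1−p)·4900 = 8032
12100p + 4900 = 8032
p = (8032 − 4900) / 12100

p = 0.259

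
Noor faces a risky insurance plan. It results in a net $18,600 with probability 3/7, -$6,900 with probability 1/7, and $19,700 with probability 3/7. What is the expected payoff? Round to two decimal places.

EV = 3/7 × 18600 + 1/7 × (-6900) + 3/7 × 19700 = 7971.4286 − 985.7143 + 8442.8571 = 15428.5714

$15,428.57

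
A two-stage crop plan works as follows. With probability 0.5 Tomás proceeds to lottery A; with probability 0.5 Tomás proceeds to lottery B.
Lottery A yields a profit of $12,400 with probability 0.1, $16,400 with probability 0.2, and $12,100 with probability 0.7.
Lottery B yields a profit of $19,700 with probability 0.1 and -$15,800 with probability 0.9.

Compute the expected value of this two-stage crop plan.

$370

EV(A) = 0.1 × 12400 + 0.2 × 16400 + 0.7 × 12100 = 1240 + 3280 + 8470 = 12990
EV(B) = 0.1 × 19700 + 0.9 × (-15800) = 1970 − 14220 = -12250
Overall = 0.5 × 12990 + 0.5 × (-12250) = 6495 − 6125 = 370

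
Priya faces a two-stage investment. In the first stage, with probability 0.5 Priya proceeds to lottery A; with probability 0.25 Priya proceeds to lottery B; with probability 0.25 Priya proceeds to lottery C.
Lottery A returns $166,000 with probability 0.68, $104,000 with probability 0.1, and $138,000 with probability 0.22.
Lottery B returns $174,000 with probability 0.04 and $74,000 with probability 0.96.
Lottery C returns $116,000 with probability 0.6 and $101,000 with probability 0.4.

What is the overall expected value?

EV(A) = 0.68 × 166000 + 0.1 × 104000 + 0.22 × 138000 = 112880 + 10400 + 30360 = 153640
EV(B) = 0.04 × 174000 + 0.96 × 74000 = 6960 + 71040 = 78000
EV(C) = 0.6 × 116000 + 0.4 × 101000 = 69600 + 40400 = 110000
Overall = 0.5 × 153640 + 0.25 × 78000 + 0.25 × 110000 = 76820 + 19500 + 27500 = 123820

$123,820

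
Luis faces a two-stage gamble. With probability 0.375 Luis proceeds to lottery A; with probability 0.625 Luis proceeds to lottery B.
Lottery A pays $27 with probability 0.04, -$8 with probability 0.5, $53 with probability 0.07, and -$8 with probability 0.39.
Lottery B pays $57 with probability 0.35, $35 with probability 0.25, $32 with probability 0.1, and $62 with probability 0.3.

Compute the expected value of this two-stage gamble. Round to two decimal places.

$30.69

EV(A) = 0.04 × 27 + 0.5 × (-8) + 0.07 × 53 + 0.39 × (-8) = 1.08 − 4 + 3.71 − 3.12 = -2.33
EV(B) = 0.35 × 57 + 0.25 × 35 + 0.1 × 32 + 0.3 × 62 = 19.95 + 8.75 + 3.2 + 18.6 = 50.5
Overall = 0.375 × (-2.33) + 0.625 × 50.5 = -0.87375 + 31.5625 = 30.68875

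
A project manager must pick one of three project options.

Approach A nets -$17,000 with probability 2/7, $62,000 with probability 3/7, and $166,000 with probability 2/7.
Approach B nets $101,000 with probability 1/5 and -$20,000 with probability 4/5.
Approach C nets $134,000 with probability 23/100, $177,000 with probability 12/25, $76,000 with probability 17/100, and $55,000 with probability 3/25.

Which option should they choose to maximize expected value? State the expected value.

Approach C ($135,300)

Approach A = 2/7 × (-17000) + 3/7 × 62000 + 2/7 × 166000 = -4857.1429 + 26571.4286 + 47428.5714 = 69142.8571
Approach B = 1/5 × 101000 + 4/5 × (-20000) = 20200 − 16000 = 4200
Approach C = 23/100 × 134000 + 12/25 × 177000 + 17/100 × 76000 + 3/25 × 55000 = 30820 + 84960 + 12920 + 6600 = 135300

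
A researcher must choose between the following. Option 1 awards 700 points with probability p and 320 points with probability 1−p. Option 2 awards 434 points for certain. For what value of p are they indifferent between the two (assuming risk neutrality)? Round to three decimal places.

p = 0.300

p·700 + (1−p)·320 = 434
380p + 320 = 434
p = (434 − 320) / 380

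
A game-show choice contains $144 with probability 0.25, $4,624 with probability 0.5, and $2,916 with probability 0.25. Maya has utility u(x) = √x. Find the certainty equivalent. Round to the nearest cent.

$2,550.25

E[u] = 0.25·√144 + 0.5·√4624 + 0.25·√2916 = 0.25·12 + 0.5·68 + 0.25·54 = 50.5
CE = (50.5)² = 2550.25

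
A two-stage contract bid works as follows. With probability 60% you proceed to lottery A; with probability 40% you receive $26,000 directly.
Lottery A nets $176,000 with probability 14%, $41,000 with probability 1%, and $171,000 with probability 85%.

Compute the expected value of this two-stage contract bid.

EV(A) = 0.14 × 176000 + 0.01 × 41000 + 0.85 × 171000 = 24640 + 410 + 145350 = 170400
Branch B: 26000 (certain)
Overall = 0.6 × 170400 + 0.4 × 26000 = 102240 + 10400 = 112640

$112,640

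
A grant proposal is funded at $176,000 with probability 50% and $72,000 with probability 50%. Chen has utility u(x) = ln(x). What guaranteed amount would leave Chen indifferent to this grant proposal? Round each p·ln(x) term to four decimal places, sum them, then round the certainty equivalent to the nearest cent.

$112,566.56

E[u] = 0.5·ln(176000) + 0.5·ln(72000) = 6.0391 + 5.5922 = 11.6313
CE = e^11.6313 ≈ 112566.56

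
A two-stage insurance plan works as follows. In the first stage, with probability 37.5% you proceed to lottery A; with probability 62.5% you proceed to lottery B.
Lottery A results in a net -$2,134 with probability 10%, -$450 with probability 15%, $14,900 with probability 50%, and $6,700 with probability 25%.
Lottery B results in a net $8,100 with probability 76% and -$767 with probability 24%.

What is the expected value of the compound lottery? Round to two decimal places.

$7,048.99

EV(A) = 0.1 × (-2134) + 0.15 × (-450) + 0.5 × 14900 + 0.25 × 6700 = -213.4 − 67.5 + 7450 + 1675 = 8844.1
EV(B) = 0.76 × 8100 + 0.24 × (-767) = 6156 − 184.08 = 5971.92
Overall = 0.375 × 8844.1 + 0.625 × 5971.92 = 3316.5375 + 3732.45 = 7048.9875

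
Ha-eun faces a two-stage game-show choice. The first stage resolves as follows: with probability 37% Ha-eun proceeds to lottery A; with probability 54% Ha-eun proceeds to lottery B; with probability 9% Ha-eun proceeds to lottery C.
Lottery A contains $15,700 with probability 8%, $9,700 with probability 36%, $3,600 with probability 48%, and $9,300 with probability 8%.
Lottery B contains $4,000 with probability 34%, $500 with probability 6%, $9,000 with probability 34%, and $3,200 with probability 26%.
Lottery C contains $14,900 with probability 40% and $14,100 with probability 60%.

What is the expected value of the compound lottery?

$6,821.48

EV(A) = 0.08 × 15700 + 0.36 × 9700 + 0.48 × 3600 + 0.08 × 9300 = 1256 + 3492 + 1728 + 744 = 7220
EV(B) = 0.34 × 4000 + 0.06 × 500 + 0.34 × 9000 + 0.26 × 3200 = 1360 + 30 + 3060 + 832 = 5282
EV(C) = 0.4 × 14900 + 0.6 × 14100 = 5960 + 8460 = 14420
Overall = 0.37 × 7220 + 0.54 × 5282 + 0.09 × 14420 = 2671.4 + 2852.28 + 1297.8 = 6821.48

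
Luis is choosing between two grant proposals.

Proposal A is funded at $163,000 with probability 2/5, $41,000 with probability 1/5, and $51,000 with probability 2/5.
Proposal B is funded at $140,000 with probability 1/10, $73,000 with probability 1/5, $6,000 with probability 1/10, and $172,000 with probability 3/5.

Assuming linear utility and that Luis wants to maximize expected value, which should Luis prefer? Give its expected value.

Proposal B ($132,400)

Proposal A = 2/5 × 163000 + 1/5 × 41000 + 2/5 × 51000 = 65200 + 8200 + 20400 = 93800
Proposal B = 1/10 × 140000 + 1/5 × 73000 + 1/10 × 6000 + 3/5 × 172000 = 14000 + 14600 + 600 + 103200 = 132400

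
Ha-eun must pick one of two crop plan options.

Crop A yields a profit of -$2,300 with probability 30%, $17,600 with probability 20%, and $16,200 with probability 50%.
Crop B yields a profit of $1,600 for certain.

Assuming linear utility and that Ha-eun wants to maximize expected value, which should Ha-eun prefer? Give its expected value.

Crop A = 0.3 × (-2300) + 0.2 × 17600 + 0.5 × 16200 = -690 + 3520 + 8100 = 10930
Crop B: 1600 (certain)

Crop A ($10,930)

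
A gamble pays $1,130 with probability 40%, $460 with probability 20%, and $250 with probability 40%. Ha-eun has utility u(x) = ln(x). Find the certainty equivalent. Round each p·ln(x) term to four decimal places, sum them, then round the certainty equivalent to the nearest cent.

E[u] = 0.4·ln(1130) + 0.2·ln(460) + 0.4·ln(250) = 2.8120 + 1.2262 + 2.2086 = 6.2468
CE = e^6.2468 ≈ 516.36

$516.36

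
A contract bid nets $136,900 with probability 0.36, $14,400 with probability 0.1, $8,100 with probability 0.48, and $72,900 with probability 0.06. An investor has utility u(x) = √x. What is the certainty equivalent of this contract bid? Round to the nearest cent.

E[u] = 0.36·√136900 + 0.1·√14400 + 0.48·√8100 + 0.06·√72900 = 0.36·370 + 0.1·120 + 0.48·90 + 0.06·270 = 204.6
CE = (204.6)² = 41861.16

$41,861.16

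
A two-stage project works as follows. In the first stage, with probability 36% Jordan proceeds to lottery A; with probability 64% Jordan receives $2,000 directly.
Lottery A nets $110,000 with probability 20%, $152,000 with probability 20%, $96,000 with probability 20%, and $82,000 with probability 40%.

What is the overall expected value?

EV(A) = 0.2 × 110000 + 0.2 × 152000 + 0.2 × 96000 + 0.4 × 82000 = 22000 + 30400 + 19200 + 32800 = 104400
Branch B: 2000 (certain)
Overall = 0.36 × 104400 + 0.64 × 2000 = 37584 + 1280 = 38864

$38,864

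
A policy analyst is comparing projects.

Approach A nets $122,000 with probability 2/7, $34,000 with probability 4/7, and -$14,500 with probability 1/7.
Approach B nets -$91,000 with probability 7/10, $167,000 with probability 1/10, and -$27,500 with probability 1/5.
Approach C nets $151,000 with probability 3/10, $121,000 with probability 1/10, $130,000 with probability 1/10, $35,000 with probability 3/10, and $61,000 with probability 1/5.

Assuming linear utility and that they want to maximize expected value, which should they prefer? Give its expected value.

Approach A = 2/7 × 122000 + 4/7 × 34000 + 1/7 × (-14500) = 34857.1429 + 19428.5714 − 2071.4286 = 52214.2857
Approach B = 7/10 × (-91000) + 1/10 × 167000 + 1/5 × (-27500) = -63700 + 16700 − 5500 = -52500
Approach C = 3/10 × 151000 + 1/10 × 121000 + 1/10 × 130000 + 3/10 × 35000 + 1/5 × 61000 = 45300 + 12100 + 13000 + 10500 + 12200 = 93100

Approach C ($93,100)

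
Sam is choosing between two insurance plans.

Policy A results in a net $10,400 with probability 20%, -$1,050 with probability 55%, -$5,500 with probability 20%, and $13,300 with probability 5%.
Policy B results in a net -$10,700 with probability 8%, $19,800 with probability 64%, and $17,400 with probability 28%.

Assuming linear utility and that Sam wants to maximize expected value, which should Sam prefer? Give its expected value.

Policy B ($16,688)

Policy A = 0.2 × 10400 + 0.55 × (-1050) + 0.2 × (-5500) + 0.05 × 13300 = 2080 − 577.5 − 1100 + 665 = 1067.5
Policy B = 0.08 × (-10700) + 0.64 × 19800 + 0.28 × 17400 = -856 + 12672 + 4872 = 16688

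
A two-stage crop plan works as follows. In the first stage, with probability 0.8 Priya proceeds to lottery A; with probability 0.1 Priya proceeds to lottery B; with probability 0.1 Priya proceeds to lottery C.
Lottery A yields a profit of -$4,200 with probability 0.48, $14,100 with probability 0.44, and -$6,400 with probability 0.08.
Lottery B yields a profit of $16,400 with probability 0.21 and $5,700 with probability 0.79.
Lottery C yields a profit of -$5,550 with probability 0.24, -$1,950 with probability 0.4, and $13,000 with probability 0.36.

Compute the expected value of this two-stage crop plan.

$3,992.30

EV(A) = 0.48 × (-4200) + 0.44 × 14100 + 0.08 × (-6400) = -2016 + 6204 − 512 = 3676
EV(B) = 0.21 × 16400 + 0.79 × 5700 = 3444 + 4503 = 7947
EV(C) = 0.24 × (-5550) + 0.4 × (-1950) + 0.36 × 13000 = -1332 − 780 + 4680 = 2568
Overall = 0.8 × 3676 + 0.1 × 7947 + 0.1 × 2568 = 2940.8 + 794.7 + 256.8 = 3992.3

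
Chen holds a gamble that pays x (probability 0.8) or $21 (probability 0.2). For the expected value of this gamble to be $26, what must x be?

0.8·x + 0.2·21 = 26
0.8·x = 26 − 4.2 = 21.8
x = 21.8 / 0.8 = 27.25

x = $27.25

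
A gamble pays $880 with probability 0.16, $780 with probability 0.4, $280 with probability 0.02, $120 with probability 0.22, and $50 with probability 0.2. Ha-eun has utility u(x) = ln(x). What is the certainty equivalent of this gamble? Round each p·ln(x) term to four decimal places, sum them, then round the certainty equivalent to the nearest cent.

E[u] = 0.16·ln(880) + 0.4·ln(780) + 0.02·ln(280) + 0.22·ln(120) + 0.2·ln(50) = 1.0848 + 2.6637 + 0.1127 + 1.0532 + 0.7824 = 5.6968
CE = e^5.6968 ≈ 297.91

$297.91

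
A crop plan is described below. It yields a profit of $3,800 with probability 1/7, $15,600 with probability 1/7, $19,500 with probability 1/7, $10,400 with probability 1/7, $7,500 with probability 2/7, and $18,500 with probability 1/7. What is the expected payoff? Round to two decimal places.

$11,828.57

EV = 1/7 × 3800 + 1/7 × 15600 + 1/7 × 19500 + 1/7 × 10400 + 2/7 × 7500 + 1/7 × 18500 = 542.8571 + 2228.5714 + 2785.7143 + 1485.7143 + 2142.8571 + 2642.8571 = 11828.5714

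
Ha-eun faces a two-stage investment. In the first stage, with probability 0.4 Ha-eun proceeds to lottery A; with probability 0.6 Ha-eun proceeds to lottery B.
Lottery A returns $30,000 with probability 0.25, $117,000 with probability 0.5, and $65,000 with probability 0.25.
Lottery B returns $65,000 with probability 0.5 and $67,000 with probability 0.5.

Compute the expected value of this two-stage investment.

EV(A) = 0.25 × 30000 + 0.5 × 117000 + 0.25 × 65000 = 7500 + 58500 + 16250 = 82250
EV(B) = 0.5 × 65000 + 0.5 × 67000 = 32500 + 33500 = 66000
Overall = 0.4 × 82250 + 0.6 × 66000 = 32900 + 39600 = 72500

$72,500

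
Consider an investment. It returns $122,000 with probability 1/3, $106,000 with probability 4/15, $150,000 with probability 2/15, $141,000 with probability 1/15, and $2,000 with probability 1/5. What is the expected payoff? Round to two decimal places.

$98,733.33

EV = 1/3 × 122000 + 4/15 × 106000 + 2/15 × 150000 + 1/15 × 141000 + 1/5 × 2000 = 40666.6667 + 28266.6667 + 20000 + 9400 + 400 = 98733.3333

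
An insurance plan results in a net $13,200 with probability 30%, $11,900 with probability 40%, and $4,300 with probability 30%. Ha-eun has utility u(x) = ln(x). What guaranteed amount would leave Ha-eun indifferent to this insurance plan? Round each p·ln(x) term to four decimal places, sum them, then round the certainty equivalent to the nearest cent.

E[u] = 0.3·ln(13200) + 0.4·ln(11900) + 0.3·ln(4300) = 2.8464 + 3.7537 + 2.5099 = 9.1100
CE = e^9.1100 ≈ 9045.29

$9,045.29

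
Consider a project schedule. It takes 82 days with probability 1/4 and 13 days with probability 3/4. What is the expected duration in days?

30.25 days

EV = 1/4 × 82 + 3/4 × 13 = 20.5 + 9.75 = 30.25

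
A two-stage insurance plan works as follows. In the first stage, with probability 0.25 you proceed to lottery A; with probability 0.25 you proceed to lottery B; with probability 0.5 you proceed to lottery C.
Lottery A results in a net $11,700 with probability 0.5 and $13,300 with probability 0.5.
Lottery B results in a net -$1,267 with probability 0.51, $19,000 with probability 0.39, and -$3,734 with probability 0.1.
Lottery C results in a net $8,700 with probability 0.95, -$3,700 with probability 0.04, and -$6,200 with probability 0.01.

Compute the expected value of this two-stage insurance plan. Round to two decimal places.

$8,750.11

EV(A) = 0.5 × 11700 + 0.5 × 13300 = 5850 + 6650 = 12500
EV(B) = 0.51 × (-1267) + 0.39 × 19000 + 0.1 × (-3734) = -646.17 + 7410 − 373.4 = 6390.43
EV(C) = 0.95 × 8700 + 0.04 × (-3700) + 0.01 × (-6200) = 8265 − 148 − 62 = 8055
Overall = 0.25 × 12500 + 0.25 × 6390.43 + 0.5 × 8055 = 3125 + 1597.6075 + 4027.5 = 8750.1075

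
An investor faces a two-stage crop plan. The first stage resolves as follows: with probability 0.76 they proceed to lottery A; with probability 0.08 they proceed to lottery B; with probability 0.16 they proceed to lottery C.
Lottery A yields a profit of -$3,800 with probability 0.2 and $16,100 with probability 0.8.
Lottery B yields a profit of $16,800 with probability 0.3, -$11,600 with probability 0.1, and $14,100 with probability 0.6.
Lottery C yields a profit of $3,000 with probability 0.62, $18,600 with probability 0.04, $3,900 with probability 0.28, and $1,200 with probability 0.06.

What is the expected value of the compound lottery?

$10,801.28

EV(A) = 0.2 × (-3800) + 0.8 × 16100 = -760 + 12880 = 12120
EV(B) = 0.3 × 16800 + 0.1 × (-11600) + 0.6 × 14100 = 5040 − 1160 + 8460 = 12340
EV(C) = 0.62 × 3000 + 0.04 × 18600 + 0.28 × 3900 + 0.06 × 1200 = 1860 + 744 + 1092 + 72 = 3768
Overall = 0.76 × 12120 + 0.08 × 12340 + 0.16 × 3768 = 9211.2 + 987.2 + 602.88 = 10801.28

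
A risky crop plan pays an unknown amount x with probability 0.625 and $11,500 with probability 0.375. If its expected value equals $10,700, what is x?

0.625·x + 0.375·11500 = 10700
0.625·x = 10700 − 4312.5 = 6387.5
x = 6387.5 / 0.625 = 10220

x = $10,220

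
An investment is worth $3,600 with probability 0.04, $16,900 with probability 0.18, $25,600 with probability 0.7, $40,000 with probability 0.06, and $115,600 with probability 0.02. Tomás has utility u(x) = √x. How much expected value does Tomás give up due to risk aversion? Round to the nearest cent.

$1,294.44

E[u] = 0.04·√3600 + 0.18·√16900 + 0.7·√25600 + 0.06·√40000 + 0.02·√115600 = 0.04·60 + 0.18·130 + 0.7·160 + 0.06·200 + 0.02·340 = 156.6
CE = (156.6)² = 24523.56
Risk premium = EV − CE = 25818 − 24523.56 = 1294.44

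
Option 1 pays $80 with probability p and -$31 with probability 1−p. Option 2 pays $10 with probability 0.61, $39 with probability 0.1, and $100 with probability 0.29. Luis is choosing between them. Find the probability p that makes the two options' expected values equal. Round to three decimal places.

p = 0.631

EV(Option 2) = 0.61 × 10 + 0.1 × 39 + 0.29 × 100 = 6.1 + 3.9 + 29 = 39
p·80 + (1−p)·(-31) = 39
111p − 31 = 39
p = (39 + 31) / 111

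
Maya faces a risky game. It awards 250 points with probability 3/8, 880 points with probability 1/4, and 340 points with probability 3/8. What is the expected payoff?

441.25 points

EV = 3/8 × 250 + 1/4 × 880 + 3/8 × 340 = 93.75 + 220 + 127.5 = 441.25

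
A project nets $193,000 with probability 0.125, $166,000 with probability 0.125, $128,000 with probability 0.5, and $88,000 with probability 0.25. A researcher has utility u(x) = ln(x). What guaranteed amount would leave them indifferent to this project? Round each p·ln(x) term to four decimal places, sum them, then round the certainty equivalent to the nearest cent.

$126,753.56

E[u] = 0.125·ln(193000) + 0.125·ln(166000) + 0.5·ln(128000) + 0.25·ln(88000) = 1.5213 + 1.5025 + 5.8799 + 2.8463 = 11.7500
CE = e^11.7500 ≈ 126753.56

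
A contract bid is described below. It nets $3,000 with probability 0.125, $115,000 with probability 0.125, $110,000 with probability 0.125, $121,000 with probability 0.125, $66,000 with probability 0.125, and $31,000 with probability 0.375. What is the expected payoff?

$63,500

EV = 0.125 × 3000 + 0.125 × 115000 + 0.125 × 110000 + 0.125 × 121000 + 0.125 × 66000 + 0.375 × 31000 = 375 + 14375 + 13750 + 15125 + 8250 + 11625 = 63500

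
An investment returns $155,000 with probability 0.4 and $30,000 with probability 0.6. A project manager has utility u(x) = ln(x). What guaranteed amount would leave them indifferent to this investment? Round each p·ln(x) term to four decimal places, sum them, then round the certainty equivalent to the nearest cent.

E[u] = 0.4·ln(155000) + 0.6·ln(30000) = 4.7805 + 6.1854 = 10.9659
CE = e^10.9659 ≈ 57866.85

$57,866.85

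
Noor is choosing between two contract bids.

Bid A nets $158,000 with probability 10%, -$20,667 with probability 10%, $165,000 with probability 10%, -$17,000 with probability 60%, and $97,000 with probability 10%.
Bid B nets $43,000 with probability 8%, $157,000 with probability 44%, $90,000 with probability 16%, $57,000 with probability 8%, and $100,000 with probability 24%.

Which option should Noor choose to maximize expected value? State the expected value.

Bid A = 0.1 × 158000 + 0.1 × (-20667) + 0.1 × 165000 + 0.6 × (-17000) + 0.1 × 97000 = 15800 − 2066.7 + 16500 − 10200 + 9700 = 29733.3
Bid B = 0.08 × 43000 + 0.44 × 157000 + 0.16 × 90000 + 0.08 × 57000 + 0.24 × 100000 = 3440 + 69080 + 14400 + 4560 + 24000 = 115480

Bid B ($115,480)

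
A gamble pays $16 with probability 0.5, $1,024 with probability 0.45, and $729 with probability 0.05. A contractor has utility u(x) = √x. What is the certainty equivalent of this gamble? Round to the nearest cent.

$315.06

E[u] = 0.5·√16 + 0.45·√1024 + 0.05·√729 = 0.5·4 + 0.45·32 + 0.05·27 = 17.75
CE = (17.75)² = 315.0625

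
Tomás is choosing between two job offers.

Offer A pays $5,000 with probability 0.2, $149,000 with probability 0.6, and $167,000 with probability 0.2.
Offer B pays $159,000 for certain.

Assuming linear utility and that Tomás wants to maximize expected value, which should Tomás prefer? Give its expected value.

Offer A = 0.2 × 5000 + 0.6 × 149000 + 0.2 × 167000 = 1000 + 89400 + 33400 = 123800
Offer B: 159000 (certain)

Offer B ($159,000)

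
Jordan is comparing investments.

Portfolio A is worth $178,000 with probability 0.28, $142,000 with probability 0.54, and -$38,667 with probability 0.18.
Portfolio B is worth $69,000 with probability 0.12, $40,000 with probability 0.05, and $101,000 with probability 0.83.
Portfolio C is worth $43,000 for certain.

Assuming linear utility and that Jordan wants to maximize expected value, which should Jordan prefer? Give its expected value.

Portfolio A ($119,559.94)

Portfolio A = 0.28 × 178000 + 0.54 × 142000 + 0.18 × (-38667) = 49840 + 76680 − 6960.06 = 119559.94
Portfolio B = 0.12 × 69000 + 0.05 × 40000 + 0.83 × 101000 = 8280 + 2000 + 83830 = 94110
Portfolio C: 43000 (certain)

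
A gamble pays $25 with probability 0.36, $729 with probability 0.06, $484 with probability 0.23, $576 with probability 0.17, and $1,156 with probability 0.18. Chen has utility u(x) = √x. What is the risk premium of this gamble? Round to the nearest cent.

E[u] = 0.36·√25 + 0.06·√729 + 0.23·√484 + 0.17·√576 + 0.18·√1156 = 0.36·5 + 0.06·27 + 0.23·22 + 0.17·24 + 0.18·34 = 18.68
CE = (18.68)² = 348.9424
Risk premium = EV − CE = 470.06 − 348.9424 = 121.1176

$121.12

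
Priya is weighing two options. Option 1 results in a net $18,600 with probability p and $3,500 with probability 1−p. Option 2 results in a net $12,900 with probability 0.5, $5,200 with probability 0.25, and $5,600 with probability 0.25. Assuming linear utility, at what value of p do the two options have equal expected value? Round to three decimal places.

EV(Option 2) = 0.5 × 12900 + 0.25 × 5200 + 0.25 × 5600 = 6450 + 1300 + 1400 = 9150
p·18600 + (1−p)·3500 = 9150
15100p + 3500 = 9150
p = (9150 − 3500) / 15100

p = 0.374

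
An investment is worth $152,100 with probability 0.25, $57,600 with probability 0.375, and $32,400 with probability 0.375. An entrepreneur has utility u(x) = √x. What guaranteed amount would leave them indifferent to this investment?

$65,025

E[u] = 0.25·√152100 + 0.375·√57600 + 0.375·√32400 = 0.25·390 + 0.375·240 + 0.375·180 = 255
CE = (255)² = 65025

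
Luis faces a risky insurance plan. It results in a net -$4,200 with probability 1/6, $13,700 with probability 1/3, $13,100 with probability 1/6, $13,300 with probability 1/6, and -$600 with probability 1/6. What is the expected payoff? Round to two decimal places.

EV = 1/6 × (-4200) + 1/3 × 13700 + 1/6 × 13100 + 1/6 × 13300 + 1/6 × (-600) = -700 + 4566.6667 + 2183.3333 + 2216.6667 − 100 = 8166.6667

$8,166.67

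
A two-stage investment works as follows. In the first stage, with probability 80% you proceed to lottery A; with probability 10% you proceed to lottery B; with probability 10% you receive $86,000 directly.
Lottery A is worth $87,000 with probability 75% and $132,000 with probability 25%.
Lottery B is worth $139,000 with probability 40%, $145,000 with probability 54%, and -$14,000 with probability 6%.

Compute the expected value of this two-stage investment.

EV(A) = 0.75 × 87000 + 0.25 × 132000 = 65250 + 33000 = 98250
EV(B) = 0.4 × 139000 + 0.54 × 145000 + 0.06 × (-14000) = 55600 + 78300 − 840 = 133060
Branch C: 86000 (certain)
Overall = 0.8 × 98250 + 0.1 × 133060 + 0.1 × 86000 = 78600 + 13306 + 8600 = 100506

$100,506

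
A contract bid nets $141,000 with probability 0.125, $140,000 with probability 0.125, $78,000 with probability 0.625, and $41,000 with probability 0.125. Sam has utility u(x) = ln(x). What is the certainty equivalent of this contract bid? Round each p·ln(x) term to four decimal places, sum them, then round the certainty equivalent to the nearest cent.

E[u] = 0.125·ln(141000) + 0.125·ln(140000) + 0.625·ln(78000) + 0.125·ln(41000) = 1.4821 + 1.4812 + 7.0403 + 1.3277 = 11.3313
CE = e^11.3313 ≈ 83391.36

$83,391.36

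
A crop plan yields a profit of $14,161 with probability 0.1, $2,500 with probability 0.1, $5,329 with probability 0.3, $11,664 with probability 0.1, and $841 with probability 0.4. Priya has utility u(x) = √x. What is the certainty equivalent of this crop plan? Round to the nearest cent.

E[u] = 0.1·√14161 + 0.1·√2500 + 0.3·√5329 + 0.1·√11664 + 0.4·√841 = 0.1·119 + 0.1·50 + 0.3·73 + 0.1·108 + 0.4·29 = 61.2
CE = (61.2)² = 3745.44

$3,745.44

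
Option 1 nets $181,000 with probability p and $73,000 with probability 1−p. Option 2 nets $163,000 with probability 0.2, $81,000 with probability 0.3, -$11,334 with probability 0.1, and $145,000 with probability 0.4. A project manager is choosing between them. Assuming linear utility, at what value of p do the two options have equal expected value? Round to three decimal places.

p = 0.377

EV(Option 2) = 0.2 × 163000 + 0.3 × 81000 + 0.1 × (-11334) + 0.4 × 145000 = 32600 + 24300 − 1133.4 + 58000 = 113766.6
p·181000 + (1−p)·73000 = 113766.6
108000p + 73000 = 113766.6
p = (113766.6 − 73000) / 108000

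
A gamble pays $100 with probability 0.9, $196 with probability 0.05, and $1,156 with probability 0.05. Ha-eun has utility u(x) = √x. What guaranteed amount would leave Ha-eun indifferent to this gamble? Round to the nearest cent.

$129.96

E[u] = 0.9·√100 + 0.05·√196 + 0.05·√1156 = 0.9·10 + 0.05·14 + 0.05·34 = 11.4
CE = (11.4)² = 129.96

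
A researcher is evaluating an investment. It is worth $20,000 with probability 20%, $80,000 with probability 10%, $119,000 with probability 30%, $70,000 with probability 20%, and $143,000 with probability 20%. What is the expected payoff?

EV = 0.2 × 20000 + 0.1 × 80000 + 0.3 × 119000 + 0.2 × 70000 + 0.2 × 143000 = 4000 + 8000 + 35700 + 14000 + 28600 = 90300

$90,300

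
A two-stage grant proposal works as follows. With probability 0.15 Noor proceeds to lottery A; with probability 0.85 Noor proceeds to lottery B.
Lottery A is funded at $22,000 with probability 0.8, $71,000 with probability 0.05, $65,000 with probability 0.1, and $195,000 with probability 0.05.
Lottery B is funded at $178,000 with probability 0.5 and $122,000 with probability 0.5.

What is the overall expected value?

$133,110

EV(A) = 0.8 × 22000 + 0.05 × 71000 + 0.1 × 65000 + 0.05 × 195000 = 17600 + 3550 + 6500 + 9750 = 37400
EV(B) = 0.5 × 178000 + 0.5 × 122000 = 89000 + 61000 = 150000
Overall = 0.15 × 37400 + 0.85 × 150000 = 5610 + 127500 = 133110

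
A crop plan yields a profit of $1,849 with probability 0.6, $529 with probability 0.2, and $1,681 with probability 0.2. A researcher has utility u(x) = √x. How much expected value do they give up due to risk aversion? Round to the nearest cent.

E[u] = 0.6·√1849 + 0.2·√529 + 0.2·√1681 = 0.6·43 + 0.2·23 + 0.2·41 = 38.6
CE = (38.6)² = 1489.96
Risk premium = EV − CE = 1551.4 − 1489.96 = 61.44

$61.44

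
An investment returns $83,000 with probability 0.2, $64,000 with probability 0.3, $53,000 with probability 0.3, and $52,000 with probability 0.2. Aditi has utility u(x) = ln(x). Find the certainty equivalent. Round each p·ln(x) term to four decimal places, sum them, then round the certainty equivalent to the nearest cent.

E[u] = 0.2·ln(83000) + 0.3·ln(64000) + 0.3·ln(53000) + 0.2·ln(52000) = 2.2653 + 3.3200 + 3.2634 + 2.1718 = 11.0205
CE = e^11.0205 ≈ 61114.23

$61,114.23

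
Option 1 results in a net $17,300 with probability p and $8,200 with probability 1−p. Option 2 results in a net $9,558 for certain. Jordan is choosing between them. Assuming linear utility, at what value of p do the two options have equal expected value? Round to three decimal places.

p = 0.149

p·17300 + (1−p)·8200 = 9558
9100p + 8200 = 9558
p = (9558 − 8200) / 9100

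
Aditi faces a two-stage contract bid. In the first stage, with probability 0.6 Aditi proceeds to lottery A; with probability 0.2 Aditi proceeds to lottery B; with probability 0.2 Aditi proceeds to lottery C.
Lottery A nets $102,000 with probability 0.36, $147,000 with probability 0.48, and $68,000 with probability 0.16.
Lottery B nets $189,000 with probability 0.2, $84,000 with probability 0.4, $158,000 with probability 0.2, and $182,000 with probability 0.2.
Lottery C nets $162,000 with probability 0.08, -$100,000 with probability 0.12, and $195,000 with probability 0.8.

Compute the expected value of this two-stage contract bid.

EV(A) = 0.36 × 102000 + 0.48 × 147000 + 0.16 × 68000 = 36720 + 70560 + 10880 = 118160
EV(B) = 0.2 × 189000 + 0.4 × 84000 + 0.2 × 158000 + 0.2 × 182000 = 37800 + 33600 + 31600 + 36400 = 139400
EV(C) = 0.08 × 162000 + 0.12 × (-100000) + 0.8 × 195000 = 12960 − 12000 + 156000 = 156960
Overall = 0.6 × 118160 + 0.2 × 139400 + 0.2 × 156960 = 70896 + 27880 + 31392 = 130168

$130,168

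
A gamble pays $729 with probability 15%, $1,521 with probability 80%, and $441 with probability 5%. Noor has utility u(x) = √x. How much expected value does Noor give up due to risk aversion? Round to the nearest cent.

E[u] = 0.15·√729 + 0.8·√1521 + 0.05·√441 = 0.15·27 + 0.8·39 + 0.05·21 = 36.3
CE = (36.3)² = 1317.69
Risk premium = EV − CE = 1348.2 − 1317.69 = 30.51

$30.51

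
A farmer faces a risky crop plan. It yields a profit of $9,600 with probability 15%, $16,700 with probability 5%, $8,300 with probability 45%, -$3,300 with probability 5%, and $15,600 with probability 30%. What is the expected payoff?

EV = 0.15 × 9600 + 0.05 × 16700 + 0.45 × 8300 + 0.05 × (-3300) + 0.3 × 15600 = 1440 + 835 + 3735 − 165 + 4680 = 10525

$10,525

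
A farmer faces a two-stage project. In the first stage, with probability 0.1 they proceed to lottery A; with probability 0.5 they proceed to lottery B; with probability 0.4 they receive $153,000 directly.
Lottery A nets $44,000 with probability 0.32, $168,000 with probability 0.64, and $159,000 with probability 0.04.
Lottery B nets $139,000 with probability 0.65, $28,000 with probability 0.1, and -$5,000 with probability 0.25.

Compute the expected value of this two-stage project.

EV(A) = 0.32 × 44000 + 0.64 × 168000 + 0.04 × 159000 = 14080 + 107520 + 6360 = 127960
EV(B) = 0.65 × 139000 + 0.1 × 28000 + 0.25 × (-5000) = 90350 + 2800 − 1250 = 91900
Branch C: 153000 (certain)
Overall = 0.1 × 127960 + 0.5 × 91900 + 0.4 × 153000 = 12796 + 45950 + 61200 = 119946

$119,946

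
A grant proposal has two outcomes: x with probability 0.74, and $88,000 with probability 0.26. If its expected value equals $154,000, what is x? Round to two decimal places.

x = $177,189.19

0.74·x + 0.26·88000 = 154000
0.74·x = 154000 − 22880 = 131120
x = 131120 / 0.74 = 177189.1892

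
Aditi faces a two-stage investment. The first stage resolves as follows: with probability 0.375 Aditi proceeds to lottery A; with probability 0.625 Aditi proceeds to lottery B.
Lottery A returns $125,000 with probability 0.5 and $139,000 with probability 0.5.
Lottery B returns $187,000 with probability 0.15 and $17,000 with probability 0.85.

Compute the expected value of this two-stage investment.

EV(A) = 0.5 × 125000 + 0.5 × 139000 = 62500 + 69500 = 132000
EV(B) = 0.15 × 187000 + 0.85 × 17000 = 28050 + 14450 = 42500
Overall = 0.375 × 132000 + 0.625 × 42500 = 49500 + 26562.5 = 76062.5

$76,062.50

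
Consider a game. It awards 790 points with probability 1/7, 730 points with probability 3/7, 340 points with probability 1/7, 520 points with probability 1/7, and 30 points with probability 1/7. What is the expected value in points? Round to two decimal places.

EV = 1/7 × 790 + 3/7 × 730 + 1/7 × 340 + 1/7 × 520 + 1/7 × 30 = 112.8571 + 312.8571 + 48.5714 + 74.2857 + 4.2857 = 552.8571

552.86 points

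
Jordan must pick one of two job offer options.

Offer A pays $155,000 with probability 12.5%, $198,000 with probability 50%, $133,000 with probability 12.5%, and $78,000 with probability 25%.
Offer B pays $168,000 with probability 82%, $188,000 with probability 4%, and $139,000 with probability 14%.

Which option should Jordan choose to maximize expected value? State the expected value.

Offer A = 0.125 × 155000 + 0.5 × 198000 + 0.125 × 133000 + 0.25 × 78000 = 19375 + 99000 + 16625 + 19500 = 154500
Offer B = 0.82 × 168000 + 0.04 × 188000 + 0.14 × 139000 = 137760 + 7520 + 19460 = 164740

Offer B ($164,740)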